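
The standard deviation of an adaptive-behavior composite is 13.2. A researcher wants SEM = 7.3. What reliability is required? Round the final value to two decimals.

Required reliability = 1 − (SEM/SD)² = 1 − 0.3058 ≃ 0.6942

0.69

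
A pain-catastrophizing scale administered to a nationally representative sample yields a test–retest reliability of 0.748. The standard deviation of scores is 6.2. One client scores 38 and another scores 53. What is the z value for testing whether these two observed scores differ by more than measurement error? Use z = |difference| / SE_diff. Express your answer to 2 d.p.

3.41

The standard error of measurement is 6.200×√(1 − 0.748) ≃ 6.200×0.502 ≃ 3.112.
Standard error of the difference = 3.112·√2 ≃ 4.402
z = |38 − 53| / 4.402 = 15 / 4.402 ≃ 3.408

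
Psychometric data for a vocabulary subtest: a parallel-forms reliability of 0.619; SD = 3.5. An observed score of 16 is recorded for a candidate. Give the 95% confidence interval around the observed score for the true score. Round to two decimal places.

SEM = 3.5000 × √(1 − 0.6190) = 3.5000 × √0.3810 ≈ 3.5000 × 0.6173 ≈ 2.1604
Margin = 1.96 × 2.1604 ≈ 4.2343
Interval: (11.7657, 20.2343)

[11.77, 20.23]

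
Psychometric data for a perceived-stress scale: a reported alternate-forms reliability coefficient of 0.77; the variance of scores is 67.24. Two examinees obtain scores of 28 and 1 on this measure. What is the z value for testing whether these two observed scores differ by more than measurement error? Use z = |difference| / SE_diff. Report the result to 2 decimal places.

4.85

SD = √67.24 ≈ 8.2000
SEM = 8.2000 * √(1 − 0.7700) = 8.2000 * √0.2300 ≈ 8.2000 * 0.4796 ≈ 3.9326
SE_diff = √2 * SEM ≈ 5.5615
z = |28 − 1| / 5.5615 = 27 / 5.5615 ≈ 4.8548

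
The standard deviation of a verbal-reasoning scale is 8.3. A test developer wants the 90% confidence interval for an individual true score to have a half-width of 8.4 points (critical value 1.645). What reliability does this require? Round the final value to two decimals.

0.62

Required SEM = 8.4 / 1.645 ≃ 5.106
r = 1 − (5.106/8.3)² ≃ 1 − 0.379 ≃ 0.621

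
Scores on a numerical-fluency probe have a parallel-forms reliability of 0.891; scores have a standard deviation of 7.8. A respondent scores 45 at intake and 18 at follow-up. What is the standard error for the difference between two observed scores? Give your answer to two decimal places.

SEM = 7.800 · √(1 − 0.891) = 7.800 · √0.109 ≈ 7.800 · 0.330 ≈ 2.575
Standard error of the difference = 2.575·√2 ≈ 3.642

3.64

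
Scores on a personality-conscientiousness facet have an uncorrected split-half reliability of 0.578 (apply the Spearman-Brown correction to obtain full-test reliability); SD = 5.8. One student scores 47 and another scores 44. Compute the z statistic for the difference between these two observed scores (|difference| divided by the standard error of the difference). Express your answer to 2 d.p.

0.71

r_full = 2·0.578 / (1 + 0.578) ≈ 0.733
SEM = 5.800 * √(1 − 0.733) = 5.800 * √0.267 ≈ 5.800 * 0.517 ≈ 2.999
SE_diff = √2 * SEM ≈ 4.242
z = 3 / 4.242 ≈ 0.707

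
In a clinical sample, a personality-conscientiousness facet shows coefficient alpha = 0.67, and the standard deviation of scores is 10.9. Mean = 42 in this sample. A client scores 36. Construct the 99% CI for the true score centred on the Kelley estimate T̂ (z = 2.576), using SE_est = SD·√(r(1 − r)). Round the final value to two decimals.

[24.78, 51.18]

T̂ = r·X + (1 − r)·M = 0.6700×36 + 0.3300×42 = 24.1200 + 13.8600 ≈ 37.9800
SE_est = SD × √(r(1 − r)) = 10.9000 × √0.2211 ≈ 10.9000 × 0.4702 ≈ 5.1253
CI = 37.9800 ± 2.576 × 5.1253 → [24.7772, 51.1828]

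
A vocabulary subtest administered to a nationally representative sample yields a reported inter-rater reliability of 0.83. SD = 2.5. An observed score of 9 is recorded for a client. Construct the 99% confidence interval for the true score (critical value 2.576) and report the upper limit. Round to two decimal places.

SEM = 2.50000 * √(1 − 0.83000) = 2.50000 * √0.17000 ≃ 2.50000 * 0.41231 ≃ 1.03078
Margin = 2.576 * 1.03078 ≃ 2.65528
Upper limit = 9 + 2.65528 ≃ 11.65528

11.66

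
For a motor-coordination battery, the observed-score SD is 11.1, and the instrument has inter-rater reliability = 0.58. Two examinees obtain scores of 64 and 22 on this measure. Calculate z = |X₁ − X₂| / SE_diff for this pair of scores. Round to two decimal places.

SEM = 11.100 × √(1 − 0.580) = 11.100 × √0.420 ≈ 11.100 × 0.648 ≈ 7.194
Standard error of the difference = 7.194·√2 ≈ 10.173
z = 42 / 10.173 ≈ 4.128

4.13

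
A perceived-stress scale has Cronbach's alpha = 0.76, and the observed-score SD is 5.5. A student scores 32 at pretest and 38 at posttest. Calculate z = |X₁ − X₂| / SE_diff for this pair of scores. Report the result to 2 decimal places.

1.57

SEM = 5.5000 × √(1 − 0.7600) = 5.5000 × √0.2400 ≈ 5.5000 × 0.4899 ≈ 2.6944
SE_diff = SEM × √2 ≈ 2.6944 × 1.4142 ≈ 3.8105
z = 6 / 3.8105 ≈ 1.5746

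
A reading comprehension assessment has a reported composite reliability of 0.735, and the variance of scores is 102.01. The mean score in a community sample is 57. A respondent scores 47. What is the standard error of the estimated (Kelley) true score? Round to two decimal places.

4.46

SD = √102.01 = 10.10000
SE_est = SD · √(r(1 − r)) = 10.10000 · √0.19478 ≈ 10.10000 · 0.44133 ≈ 4.45747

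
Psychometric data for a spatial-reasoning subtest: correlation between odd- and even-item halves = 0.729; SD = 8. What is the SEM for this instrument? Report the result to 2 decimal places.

3.17

Full-length reliability (Spearman-Brown) = 2(0.729)/(1+0.729) ≈ 0.843
SEM = 8.000 × √(1 − 0.843) = 8.000 × √0.157 ≈ 8.000 × 0.396 ≈ 3.167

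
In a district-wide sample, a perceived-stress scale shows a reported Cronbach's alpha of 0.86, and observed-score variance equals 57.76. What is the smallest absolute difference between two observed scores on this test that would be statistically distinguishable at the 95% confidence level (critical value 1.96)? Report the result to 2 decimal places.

SD = √57.76 ≃ 7.6000
The standard error of measurement is 7.6000×√(1 − 0.8600) ≃ 7.6000×0.3742 ≃ 2.8437.
Standard error of the difference = 2.8437·√2 ≃ 4.0215
Minimum reliable difference = 1.96 × SE_diff ≃ 1.96 × 4.0215 ≃ 7.8822

7.88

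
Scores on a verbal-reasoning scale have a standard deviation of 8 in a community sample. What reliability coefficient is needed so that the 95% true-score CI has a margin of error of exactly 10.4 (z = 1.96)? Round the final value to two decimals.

Required SEM = 10.4 / 1.96 ≃ 5.306
r = 1 − (SEM / SD)² = 1 − (5.306 / 8)² ≃ 1 − 0.440 ≃ 0.560

0.56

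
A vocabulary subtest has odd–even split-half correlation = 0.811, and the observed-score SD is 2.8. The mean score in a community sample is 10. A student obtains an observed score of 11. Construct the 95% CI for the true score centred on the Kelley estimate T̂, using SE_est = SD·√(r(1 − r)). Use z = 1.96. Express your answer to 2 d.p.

Spearman-Brown: r = 2(0.811) / (1 + 0.811) = 1.6220 / 1.8110 ≈ 0.8956
T̂ = r·X + (1 − r)·M = 0.8956*11 + 0.1044*10 ≈ 9.8520 + 1.0436 ≈ 10.8956
SE_est = SD * √(r(1 − r)) = 2.8000 * √0.0935 ≈ 2.8000 * 0.3057 ≈ 0.8560
95% CI: 10.8956 ± 1.6778 ≈ (9.2178, 12.5735)

[9.22, 12.57]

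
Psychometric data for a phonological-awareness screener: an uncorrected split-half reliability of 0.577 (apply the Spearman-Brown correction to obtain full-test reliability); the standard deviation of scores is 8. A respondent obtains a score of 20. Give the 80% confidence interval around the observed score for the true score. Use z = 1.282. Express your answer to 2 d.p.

[14.69, 25.31]

r_full = 2·0.577 / (1 + 0.577) ≃ 0.73177
SEM = 8.00000 * √(1 − 0.73177) = 8.00000 * √0.26823 ≃ 8.00000 * 0.51791 ≃ 4.14328
1.282 * SEM ≃ 5.31169
80% CI: 20 ± 5.31169 = [14.68831, 25.31169]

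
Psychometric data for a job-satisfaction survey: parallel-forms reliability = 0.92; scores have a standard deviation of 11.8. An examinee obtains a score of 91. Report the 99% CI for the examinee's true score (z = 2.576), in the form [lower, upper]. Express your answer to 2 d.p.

[82.40, 99.60]

SEM = 11.800 × √(1 − 0.920) = 11.800 × √0.080 ≈ 11.800 × 0.283 ≈ 3.338
2.576 × SEM ≈ 8.598
99% CI: 91 ± 8.598 = [82.402, 99.598]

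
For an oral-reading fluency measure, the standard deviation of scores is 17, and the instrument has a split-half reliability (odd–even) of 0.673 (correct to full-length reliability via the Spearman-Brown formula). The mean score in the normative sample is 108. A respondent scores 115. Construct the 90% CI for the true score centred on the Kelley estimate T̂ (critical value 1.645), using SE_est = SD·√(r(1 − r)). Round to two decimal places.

Spearman-Brown: r = 2(0.673) / (1 + 0.673) = 1.346 / 1.673 ≈ 0.805
T̂ = r·X + (1 − r)·M = 0.805*115 + 0.195*108 ≈ 92.522 + 21.109 ≈ 113.632
SE_est = SD * √(r(1 − r)) = 17.000 * √0.157 ≈ 17.000 * 0.397 ≈ 6.741
90% CI: 113.632 ± 11.090 ≈ (102.542, 124.721)

[102.54, 124.72]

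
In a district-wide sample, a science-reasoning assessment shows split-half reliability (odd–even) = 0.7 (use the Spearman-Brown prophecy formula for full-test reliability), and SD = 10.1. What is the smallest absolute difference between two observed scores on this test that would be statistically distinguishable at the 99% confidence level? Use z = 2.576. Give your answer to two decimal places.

r_full = 2·0.7 / (1 + 0.7) ≈ 0.824
SEM = 10.100*√(1 − 0.824) ≈ 4.243
SE_diff = SEM * √2 ≈ 4.243 * 1.414 ≈ 6.000
Minimum reliable difference = 2.576 * SE_diff ≈ 2.576 * 6.000 ≈ 15.457

15.46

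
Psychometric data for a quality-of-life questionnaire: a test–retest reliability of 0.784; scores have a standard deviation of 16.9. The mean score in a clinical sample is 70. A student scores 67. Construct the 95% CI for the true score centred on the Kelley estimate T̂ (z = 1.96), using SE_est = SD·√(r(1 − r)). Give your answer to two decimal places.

[54.02, 81.28]

Estimated true score = 0.784*67 + (1 − 0.784)*70 ≈ 67.648
SE_est = SD * √(r(1 − r)) = 16.900 * √0.169 ≈ 16.900 * 0.412 ≈ 6.955
CI = 67.648 ± 1.96 * 6.955 → [54.017, 81.279]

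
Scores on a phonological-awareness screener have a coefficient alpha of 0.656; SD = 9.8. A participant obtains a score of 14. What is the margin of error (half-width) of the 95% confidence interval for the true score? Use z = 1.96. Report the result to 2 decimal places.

SEM = 9.800·√(1 − 0.656) ≃ 5.748
1.96 · SEM ≃ 11.266

11.27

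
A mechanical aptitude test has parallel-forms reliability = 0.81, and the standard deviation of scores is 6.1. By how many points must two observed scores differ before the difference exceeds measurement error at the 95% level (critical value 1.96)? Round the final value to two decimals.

7.37

SEM = 6.100·√(1 − 0.810) ≈ 2.659
SE_diff = SEM · √2 ≈ 2.659 · 1.414 ≈ 3.760
Smallest detectable difference = 1.96·3.760 ≈ 7.370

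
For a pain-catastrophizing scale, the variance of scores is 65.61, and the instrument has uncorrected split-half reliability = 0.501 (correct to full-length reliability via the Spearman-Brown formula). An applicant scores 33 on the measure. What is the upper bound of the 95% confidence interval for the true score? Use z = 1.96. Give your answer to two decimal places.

42.15

SD = √65.61 = 8.1000
Full-length reliability (Spearman-Brown) = 2(0.501)/(1+0.501) ≈ 0.6676
SEM = 8.1000 * √(1 − 0.6676) = 8.1000 * √0.3324 ≈ 8.1000 * 0.5766 ≈ 4.6703
Margin = 1.96 * 4.6703 ≈ 9.1538
Upper limit = 33 + 9.1538 ≈ 42.1538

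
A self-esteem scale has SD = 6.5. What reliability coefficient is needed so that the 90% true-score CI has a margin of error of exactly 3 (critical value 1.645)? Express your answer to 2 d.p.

0.92

Required SEM = 3 / 1.645 ≈ 1.824
Required reliability = 1 − (SEM/SD)² = 1 − 0.079 ≈ 0.921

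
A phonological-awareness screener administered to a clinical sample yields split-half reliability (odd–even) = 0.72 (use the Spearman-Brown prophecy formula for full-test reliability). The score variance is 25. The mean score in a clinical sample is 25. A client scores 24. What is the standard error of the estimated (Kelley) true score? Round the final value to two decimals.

SD = √25 = 5.000
r_full = 2·0.72 / (1 + 0.72) ≈ 0.837
SE_est = SD · √(r(1 − r)) = 5.000 · √0.136 ≈ 5.000 · 0.369 ≈ 1.846

1.85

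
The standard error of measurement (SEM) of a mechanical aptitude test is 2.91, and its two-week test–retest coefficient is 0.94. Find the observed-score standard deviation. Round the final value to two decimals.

SD = 2.91 / √(1 − 0.94) ≈ 11.8800

11.88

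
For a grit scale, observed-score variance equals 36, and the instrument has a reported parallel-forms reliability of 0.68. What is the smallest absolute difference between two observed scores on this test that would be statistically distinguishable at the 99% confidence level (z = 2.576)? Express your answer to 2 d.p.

SD = √36 ≈ 6.0000
SEM = 6.0000 · √(1 − 0.6800) = 6.0000 · √0.3200 ≈ 6.0000 · 0.5657 ≈ 3.3941
Standard error of the difference = 3.3941·√2 ≈ 4.8000
Smallest detectable difference = 2.576·4.8000 ≈ 12.3648

12.36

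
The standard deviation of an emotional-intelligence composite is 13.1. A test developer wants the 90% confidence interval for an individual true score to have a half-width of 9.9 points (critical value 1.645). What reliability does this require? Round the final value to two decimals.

0.79

Required SEM = 9.9 / 1.645 ≈ 6.0182
r = 1 − (SEM / SD)² = 1 − (6.0182 / 13.1)² ≈ 1 − 0.2111 ≈ 0.7889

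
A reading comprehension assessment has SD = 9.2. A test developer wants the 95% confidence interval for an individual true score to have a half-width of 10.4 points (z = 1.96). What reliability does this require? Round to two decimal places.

0.67

Required SEM = 10.4 / 1.96 ≈ 5.30612
r = 1 − (5.30612/9.2)² ≈ 1 − 0.33264 ≈ 0.66736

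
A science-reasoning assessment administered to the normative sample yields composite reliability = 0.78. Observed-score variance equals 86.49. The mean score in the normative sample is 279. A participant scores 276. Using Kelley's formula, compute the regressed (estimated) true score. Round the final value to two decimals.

Estimated true score = 0.780*276 + (1 − 0.780)*279 ≈ 276.660

276.66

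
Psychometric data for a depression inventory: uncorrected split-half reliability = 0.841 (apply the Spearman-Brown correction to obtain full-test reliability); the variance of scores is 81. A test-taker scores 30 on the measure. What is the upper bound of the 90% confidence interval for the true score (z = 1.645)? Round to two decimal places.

34.35

σ = 81^(1/2) = 9.0000
r_full = 2·0.841 / (1 + 0.841) ≈ 0.9136
SEM = 9.0000 * √(1 − 0.9136) = 9.0000 * √0.0864 ≈ 9.0000 * 0.2939 ≈ 2.6449
Half-width = 1.645*2.6449 ≈ 4.3509
Upper limit = 30 + 4.3509 ≈ 34.3509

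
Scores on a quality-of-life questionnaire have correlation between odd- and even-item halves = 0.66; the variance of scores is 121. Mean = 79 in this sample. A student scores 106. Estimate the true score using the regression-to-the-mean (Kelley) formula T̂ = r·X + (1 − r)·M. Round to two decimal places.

Spearman-Brown: r = 2(0.66) / (1 + 0.66) = 1.3200 / 1.6600 ≈ 0.7952
Estimated true score = 0.7952·106 + (1 − 0.7952)·79 ≈ 100.4699

100.47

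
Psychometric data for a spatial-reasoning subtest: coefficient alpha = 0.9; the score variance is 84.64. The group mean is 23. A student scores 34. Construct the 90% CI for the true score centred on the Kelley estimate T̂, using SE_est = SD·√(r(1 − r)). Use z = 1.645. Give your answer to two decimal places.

[28.36, 37.44]

SD = √84.64 ≈ 9.2000
Estimated true score = 0.9000*34 + (1 − 0.9000)*23 ≈ 32.9000
SE_est = SD * √(r(1 − r)) = 9.2000 * √0.0900 ≈ 9.2000 * 0.3000 ≈ 2.7600
CI = 32.9000 ± 1.645 * 2.7600 → [28.3598, 37.4402]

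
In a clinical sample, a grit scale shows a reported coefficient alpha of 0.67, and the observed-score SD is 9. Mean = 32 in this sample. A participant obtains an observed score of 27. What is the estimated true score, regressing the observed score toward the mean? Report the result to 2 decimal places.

28.65

T̂ = 0.670(27) + 0.330(32) ≈ 28.650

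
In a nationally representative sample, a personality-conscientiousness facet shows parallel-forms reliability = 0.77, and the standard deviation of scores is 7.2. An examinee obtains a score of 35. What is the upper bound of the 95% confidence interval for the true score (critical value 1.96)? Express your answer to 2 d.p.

SEM = 7.200 × √(1 − 0.770) = 7.200 × √0.230 ≃ 7.200 × 0.480 ≃ 3.453
Half-width = 1.96×3.453 ≃ 6.768
Upper limit = 35 + 6.768 ≃ 41.768

41.77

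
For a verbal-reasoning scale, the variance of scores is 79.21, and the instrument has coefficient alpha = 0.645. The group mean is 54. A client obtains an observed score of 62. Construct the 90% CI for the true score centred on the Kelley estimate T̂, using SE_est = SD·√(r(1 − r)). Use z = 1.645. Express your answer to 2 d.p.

σ = 79.21^(1/2) = 8.90000
T̂ = 0.64500(62) + 0.35500(54) ≈ 59.16000
SE_est = SD × √(r(1 − r)) = 8.90000 × √0.22897 ≈ 8.90000 × 0.47851 ≈ 4.25877
90% CI: 59.16000 ± 7.00567 ≈ (52.15433, 66.16567)

[52.15, 66.17]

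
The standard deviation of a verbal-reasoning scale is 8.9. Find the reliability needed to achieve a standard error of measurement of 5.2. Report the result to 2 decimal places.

r = 1 − (SEM / SD)² = 1 − (5.20000 / 8.9)² ≈ 1 − 0.34137 ≈ 0.65863

0.66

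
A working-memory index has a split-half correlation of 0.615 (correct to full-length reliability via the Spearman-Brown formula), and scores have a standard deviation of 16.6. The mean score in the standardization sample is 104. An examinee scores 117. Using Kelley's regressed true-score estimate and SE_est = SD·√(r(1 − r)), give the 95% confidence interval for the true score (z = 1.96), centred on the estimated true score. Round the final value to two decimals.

[100.04, 127.76]

r_full = 2·0.615 / (1 + 0.615) ≈ 0.762
T̂ = r·X + (1 − r)·M = 0.762·117 + 0.238·104 ≈ 89.108 + 24.793 ≈ 113.901
SE_est = SD · √(r(1 − r)) = 16.600 · √0.182 ≈ 16.600 · 0.426 ≈ 7.073
CI = 113.901 ± 1.96 · 7.073 → [100.037, 127.764]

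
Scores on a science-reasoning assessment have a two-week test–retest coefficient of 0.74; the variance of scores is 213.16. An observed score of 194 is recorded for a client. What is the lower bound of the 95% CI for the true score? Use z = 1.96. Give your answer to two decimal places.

SD = √213.16 = 14.6000
SEM = 14.6000 × √(1 − 0.7400) = 14.6000 × √0.2600 ≃ 14.6000 × 0.5099 ≃ 7.4446
1.96 × SEM ≃ 14.5914
Lower bound: 194 − 14.5914 = 179.4086

179.41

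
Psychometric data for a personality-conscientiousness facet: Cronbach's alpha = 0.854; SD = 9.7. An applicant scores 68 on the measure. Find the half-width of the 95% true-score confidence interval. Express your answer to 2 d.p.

The standard error of measurement is 9.7000×√(1 − 0.8540) ≈ 9.7000×0.3821 ≈ 3.7064.
Half-width = 1.96×3.7064 ≈ 7.2645

7.26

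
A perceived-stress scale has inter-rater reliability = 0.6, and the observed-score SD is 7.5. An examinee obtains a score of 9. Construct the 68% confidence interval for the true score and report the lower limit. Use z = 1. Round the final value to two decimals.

4.26

SEM = 7.500*√(1 − 0.600) ≈ 4.743
Margin = 1 * 4.743 ≈ 4.743
Lower limit = 9 − 4.743 ≈ 4.257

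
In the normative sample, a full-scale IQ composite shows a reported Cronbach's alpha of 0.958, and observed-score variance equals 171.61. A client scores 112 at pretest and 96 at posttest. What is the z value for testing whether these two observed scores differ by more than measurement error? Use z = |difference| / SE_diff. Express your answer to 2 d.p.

4.21

σ = 171.61^(1/2) = 13.1000
SEM = 13.1000 × √(1 − 0.9580) = 13.1000 × √0.0420 ≈ 13.1000 × 0.2049 ≈ 2.6847
SE_diff = SEM × √2 ≈ 2.6847 × 1.4142 ≈ 3.7967
z = 16 / 3.7967 ≈ 4.2141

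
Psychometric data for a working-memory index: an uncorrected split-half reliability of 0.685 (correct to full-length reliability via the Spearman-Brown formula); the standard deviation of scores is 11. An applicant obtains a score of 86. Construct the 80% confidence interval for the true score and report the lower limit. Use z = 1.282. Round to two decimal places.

79.90

Full-length reliability (Spearman-Brown) = 2(0.685)/(1+0.685) ≈ 0.81306
SEM = 11.00000 * √(1 − 0.81306) = 11.00000 * √0.18694 ≈ 11.00000 * 0.43237 ≈ 4.75607
1.282 * SEM ≈ 6.09728
Lower limit = 86 − 6.09728 ≈ 79.90272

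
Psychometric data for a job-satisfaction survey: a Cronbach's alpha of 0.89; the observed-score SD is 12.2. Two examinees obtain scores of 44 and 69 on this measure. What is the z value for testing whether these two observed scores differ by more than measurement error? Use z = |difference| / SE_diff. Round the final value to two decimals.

4.37

SEM = 12.2000 * √(1 − 0.8900) = 12.2000 * √0.1100 ≈ 12.2000 * 0.3317 ≈ 4.0463
SE_diff = √2 * SEM ≈ 5.7223
z = |44 − 69| / 5.7223 = 25 / 5.7223 ≈ 4.3689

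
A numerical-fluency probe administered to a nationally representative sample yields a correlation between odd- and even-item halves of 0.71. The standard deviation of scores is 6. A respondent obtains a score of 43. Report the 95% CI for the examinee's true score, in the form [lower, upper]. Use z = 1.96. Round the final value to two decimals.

r_full = 2·0.71 / (1 + 0.71) ≈ 0.8304
SEM = 6.0000 · √(1 − 0.8304) = 6.0000 · √0.1696 ≈ 6.0000 · 0.4118 ≈ 2.4709
1.96 · SEM ≈ 4.8429
CI = 43 ± 4.8429 → [38.1571, 47.8429]

[38.16, 47.84]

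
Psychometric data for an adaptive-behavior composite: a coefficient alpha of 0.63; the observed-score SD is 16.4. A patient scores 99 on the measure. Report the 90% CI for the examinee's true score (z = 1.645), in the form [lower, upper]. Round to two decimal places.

SEM = 16.4000 * √(1 − 0.6300) = 16.4000 * √0.3700 ≃ 16.4000 * 0.6083 ≃ 9.9757
1.645 * SEM ≃ 16.4101
Interval: (82.5899, 115.4101)

[82.59, 115.41]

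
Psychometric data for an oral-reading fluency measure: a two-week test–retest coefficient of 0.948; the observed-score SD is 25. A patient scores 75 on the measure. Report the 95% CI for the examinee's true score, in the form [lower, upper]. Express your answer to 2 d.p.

[63.83, 86.17]

SEM = 25.0000 * √(1 − 0.9480) = 25.0000 * √0.0520 ≈ 25.0000 * 0.2280 ≈ 5.7009
Margin = 1.96 * 5.7009 ≈ 11.1737
Interval: (63.8263, 86.1737)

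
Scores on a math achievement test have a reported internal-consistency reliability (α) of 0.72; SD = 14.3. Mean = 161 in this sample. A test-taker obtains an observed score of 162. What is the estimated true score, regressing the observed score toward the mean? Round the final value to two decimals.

161.72

T̂ = r·X + (1 − r)·M = 0.720*162 + 0.280*161 = 116.640 + 45.080 ≃ 161.720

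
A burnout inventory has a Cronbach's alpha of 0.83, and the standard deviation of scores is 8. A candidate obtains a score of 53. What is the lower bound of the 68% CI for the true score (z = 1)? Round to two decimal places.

49.70

SEM = 8.0000×√(1 − 0.8300) ≈ 3.2985
Half-width = 1×3.2985 ≈ 3.2985
Lower limit = 53 − 3.2985 ≈ 49.7015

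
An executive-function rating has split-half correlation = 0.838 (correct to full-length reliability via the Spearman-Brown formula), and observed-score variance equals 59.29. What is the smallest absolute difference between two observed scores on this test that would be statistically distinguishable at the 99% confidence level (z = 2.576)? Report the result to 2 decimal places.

σ = 59.29^(1/2) = 7.700
Spearman-Brown: r = 2(0.838) / (1 + 0.838) = 1.676 / 1.838 ≈ 0.912
SEM = 7.700 * √(1 − 0.912) = 7.700 * √0.088 ≈ 7.700 * 0.297 ≈ 2.286
Standard error of the difference = 2.286·√2 ≈ 3.233
Smallest detectable difference = 2.576*3.233 ≈ 8.328

8.33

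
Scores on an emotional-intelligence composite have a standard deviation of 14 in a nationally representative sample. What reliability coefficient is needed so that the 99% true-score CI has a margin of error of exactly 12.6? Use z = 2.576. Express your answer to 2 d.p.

0.88

Required SEM = 12.6 / 2.576 ≈ 4.8913
r = 1 − (4.8913/14)² ≈ 1 − 0.1221 ≈ 0.8779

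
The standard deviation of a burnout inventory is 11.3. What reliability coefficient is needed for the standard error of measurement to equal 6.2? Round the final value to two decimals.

Required reliability = 1 − (SEM/SD)² = 1 − 0.3010 ≃ 0.6990

0.70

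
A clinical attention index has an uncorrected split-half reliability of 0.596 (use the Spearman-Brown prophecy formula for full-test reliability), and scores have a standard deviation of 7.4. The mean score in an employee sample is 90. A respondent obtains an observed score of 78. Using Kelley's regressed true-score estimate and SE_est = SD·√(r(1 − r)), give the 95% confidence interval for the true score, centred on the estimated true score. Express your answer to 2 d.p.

[74.73, 87.34]

Full-length reliability (Spearman-Brown) = 2(0.596)/(1+0.596) ≈ 0.74687
Estimated true score = 0.74687·78 + (1 − 0.74687)·90 ≈ 81.03759
SE_est = 7.40000·√(0.74687·0.25313) ≈ 3.21757
CI = 81.03759 ± 1.96 · 3.21757 → [74.73116, 87.34403]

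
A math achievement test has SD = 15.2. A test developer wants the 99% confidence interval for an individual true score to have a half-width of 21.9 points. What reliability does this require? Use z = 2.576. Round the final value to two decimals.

SEM needed = half-width / z = 21.9/2.576 ≈ 8.502
r = 1 − (SEM / SD)² = 1 − (8.502 / 15.2)² ≈ 1 − 0.313 ≈ 0.687

0.69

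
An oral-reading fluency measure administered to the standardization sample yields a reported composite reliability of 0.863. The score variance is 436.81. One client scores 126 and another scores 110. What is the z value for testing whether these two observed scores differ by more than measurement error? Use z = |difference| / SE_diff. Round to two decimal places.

1.46

σ = 436.81^(1/2) = 20.900
SEM = 20.900 · √(1 − 0.863) = 20.900 · √0.137 ≈ 20.900 · 0.370 ≈ 7.736
Standard error of the difference = 7.736·√2 ≈ 10.940
z = |126 − 110| / 10.940 = 16 / 10.940 ≈ 1.463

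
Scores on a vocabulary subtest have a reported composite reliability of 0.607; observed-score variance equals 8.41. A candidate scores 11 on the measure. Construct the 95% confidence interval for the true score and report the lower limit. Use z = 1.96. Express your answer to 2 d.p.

SD = √8.41 = 2.90000
SEM = 2.90000·√(1 − 0.60700) ≃ 1.81800
1.96 · SEM ≃ 3.56328
Lower bound: 11 − 3.56328 = 7.43672

7.44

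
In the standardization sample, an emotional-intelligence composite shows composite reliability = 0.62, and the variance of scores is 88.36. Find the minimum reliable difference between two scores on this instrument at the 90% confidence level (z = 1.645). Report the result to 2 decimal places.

SD = √88.36 ≈ 9.400
SEM = 9.400 × √(1 − 0.620) = 9.400 × √0.380 ≈ 9.400 × 0.616 ≈ 5.795
SE_diff = SEM × √2 ≈ 5.795 × 1.414 ≈ 8.195
Smallest detectable difference = 1.645×8.195 ≈ 13.480

13.48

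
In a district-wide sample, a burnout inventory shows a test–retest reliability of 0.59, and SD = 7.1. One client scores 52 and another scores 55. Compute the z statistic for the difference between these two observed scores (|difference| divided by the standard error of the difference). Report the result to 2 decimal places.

The standard error of measurement is 7.100·√(1 − 0.590) ≃ 7.100·0.640 ≃ 4.546.
SE_diff = √2 · SEM ≃ 6.429
z = |52 − 55| / 6.429 = 3 / 6.429 ≃ 0.467

0.47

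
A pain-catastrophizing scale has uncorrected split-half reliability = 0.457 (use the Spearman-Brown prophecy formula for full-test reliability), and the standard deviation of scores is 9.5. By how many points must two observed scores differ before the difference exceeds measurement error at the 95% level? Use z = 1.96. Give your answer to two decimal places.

r_full = 2·0.457 / (1 + 0.457) ≈ 0.627
The standard error of measurement is 9.500*√(1 − 0.627) ≈ 9.500*0.610 ≈ 5.800.
SE_diff = SEM * √2 ≈ 5.800 * 1.414 ≈ 8.202
Smallest detectable difference = 1.96*8.202 ≈ 16.076

16.08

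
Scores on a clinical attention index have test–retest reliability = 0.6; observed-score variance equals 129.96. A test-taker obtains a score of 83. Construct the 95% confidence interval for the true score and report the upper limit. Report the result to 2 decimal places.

97.13

SD = √129.96 = 11.4000
The standard error of measurement is 11.4000×√(1 − 0.6000) ≈ 11.4000×0.6325 ≈ 7.2100.
1.96 × SEM ≈ 14.1316
Upper limit = 83 + 14.1316 ≈ 97.1316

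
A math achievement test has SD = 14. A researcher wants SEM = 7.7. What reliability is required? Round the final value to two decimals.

0.70

r = 1 − (SEM / SD)² = 1 − (7.7000 / 14)² ≃ 1 − 0.3025 ≃ 0.6975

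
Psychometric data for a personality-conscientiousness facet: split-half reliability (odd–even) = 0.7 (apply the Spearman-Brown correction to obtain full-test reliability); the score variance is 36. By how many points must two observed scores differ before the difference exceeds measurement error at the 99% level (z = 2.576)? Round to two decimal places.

σ = 36^(1/2) = 6.000
Spearman-Brown: r = 2(0.7) / (1 + 0.7) = 1.400 / 1.700 ≃ 0.824
SEM = 6.000 · √(1 − 0.824) = 6.000 · √0.176 ≃ 6.000 · 0.420 ≃ 2.521
Standard error of the difference = 2.521·√2 ≃ 3.565
Minimum reliable difference = 2.576 · SE_diff ≃ 2.576 · 3.565 ≃ 9.182

9.18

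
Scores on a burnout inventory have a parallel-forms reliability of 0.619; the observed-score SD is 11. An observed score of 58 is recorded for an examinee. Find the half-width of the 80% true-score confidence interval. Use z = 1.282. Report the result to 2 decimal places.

The standard error of measurement is 11.0000*√(1 − 0.6190) ≈ 11.0000*0.6173 ≈ 6.7898.
Margin = 1.282 * 6.7898 ≈ 8.7045

8.70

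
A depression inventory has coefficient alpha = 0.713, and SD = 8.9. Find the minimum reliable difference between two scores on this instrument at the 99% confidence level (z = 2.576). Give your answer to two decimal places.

SEM = 8.9000·√(1 − 0.7130) ≃ 4.7679
Standard error of the difference = 4.7679·√2 ≃ 6.7429
Smallest detectable difference = 2.576·6.7429 ≃ 17.3697

17.37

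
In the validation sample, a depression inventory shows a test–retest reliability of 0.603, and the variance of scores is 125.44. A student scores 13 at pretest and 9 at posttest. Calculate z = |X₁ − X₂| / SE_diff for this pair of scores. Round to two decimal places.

0.40

σ = 125.44^(1/2) = 11.200
SEM = 11.200 × √(1 − 0.603) = 11.200 × √0.397 ≃ 11.200 × 0.630 ≃ 7.057
SE_diff = √2 × SEM ≃ 9.980
z = |13 − 9| / 9.980 = 4 / 9.980 ≃ 0.401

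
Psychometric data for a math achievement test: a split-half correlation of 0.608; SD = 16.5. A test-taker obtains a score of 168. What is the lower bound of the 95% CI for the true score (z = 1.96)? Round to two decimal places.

152.03

Full-length reliability (Spearman-Brown) = 2(0.608)/(1+0.608) ≃ 0.756
The standard error of measurement is 16.500×√(1 − 0.756) ≃ 16.500×0.494 ≃ 8.147.
1.96 × SEM ≃ 15.968
Lower bound: 168 − 15.968 = 152.032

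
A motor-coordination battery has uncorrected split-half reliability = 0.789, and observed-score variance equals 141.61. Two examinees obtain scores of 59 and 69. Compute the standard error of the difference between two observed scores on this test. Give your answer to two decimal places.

5.78

σ = 141.61^(1/2) = 11.90000
Full-length reliability (Spearman-Brown) = 2(0.789)/(1+0.789) ≈ 0.88206
SEM = 11.90000 × √(1 − 0.88206) = 11.90000 × √0.11794 ≈ 11.90000 × 0.34343 ≈ 4.08680
Standard error of the difference = 4.08680·√2 ≈ 5.77960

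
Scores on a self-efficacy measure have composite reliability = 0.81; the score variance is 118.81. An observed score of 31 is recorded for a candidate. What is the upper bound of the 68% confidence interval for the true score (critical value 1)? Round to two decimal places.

σ = 118.81^(1/2) = 10.9000
SEM = 10.9000 * √(1 − 0.8100) = 10.9000 * √0.1900 ≃ 10.9000 * 0.4359 ≃ 4.7512
1 * SEM ≃ 4.7512
Upper bound: 31 + 4.7512 = 35.7512

35.75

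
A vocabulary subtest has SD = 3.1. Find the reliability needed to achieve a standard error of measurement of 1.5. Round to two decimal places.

r = 1 − (SEM / SD)² = 1 − (1.500 / 3.1)² ≈ 1 − 0.234 ≈ 0.766

0.77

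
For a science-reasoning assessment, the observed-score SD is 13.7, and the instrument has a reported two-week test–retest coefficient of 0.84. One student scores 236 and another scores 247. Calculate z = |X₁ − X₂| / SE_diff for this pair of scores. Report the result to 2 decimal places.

The standard error of measurement is 13.70000×√(1 − 0.84000) ≈ 13.70000×0.40000 ≈ 5.48000.
Standard error of the difference = 5.48000·√2 ≈ 7.74989
z = 11 / 7.74989 ≈ 1.41937

1.42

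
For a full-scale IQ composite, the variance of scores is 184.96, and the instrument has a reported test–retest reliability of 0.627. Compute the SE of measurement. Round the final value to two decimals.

8.31

SD = √184.96 = 13.6000
SEM = 13.6000 × √(1 − 0.6270) = 13.6000 × √0.3730 ≃ 13.6000 × 0.6107 ≃ 8.3060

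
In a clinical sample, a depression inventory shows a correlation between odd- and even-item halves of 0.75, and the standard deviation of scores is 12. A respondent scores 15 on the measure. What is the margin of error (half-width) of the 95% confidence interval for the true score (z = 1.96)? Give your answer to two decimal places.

Spearman-Brown: r = 2(0.75) / (1 + 0.75) = 1.5000 / 1.7500 ≈ 0.8571
The standard error of measurement is 12.0000*√(1 − 0.8571) ≈ 12.0000*0.3780 ≈ 4.5356.
Margin = 1.96 * 4.5356 ≈ 8.8897

8.89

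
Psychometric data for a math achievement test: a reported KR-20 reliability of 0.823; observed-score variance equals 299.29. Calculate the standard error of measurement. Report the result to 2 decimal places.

7.28

SD = √299.29 = 17.30000
The standard error of measurement is 17.30000×√(1 − 0.82300) ≈ 17.30000×0.42071 ≈ 7.27835.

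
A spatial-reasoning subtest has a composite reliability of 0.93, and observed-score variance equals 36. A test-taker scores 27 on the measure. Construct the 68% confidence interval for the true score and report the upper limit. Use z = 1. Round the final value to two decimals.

28.59

σ = 36^(1/2) = 6.0000
SEM = 6.0000·√(1 − 0.9300) ≃ 1.5875
Margin = 1 · 1.5875 ≃ 1.5875
Upper limit = 27 + 1.5875 ≃ 28.5875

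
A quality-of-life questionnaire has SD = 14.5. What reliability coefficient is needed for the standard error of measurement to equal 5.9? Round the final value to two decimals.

0.83

Required reliability = 1 − (SEM/SD)² = 1 − 0.166 ≃ 0.834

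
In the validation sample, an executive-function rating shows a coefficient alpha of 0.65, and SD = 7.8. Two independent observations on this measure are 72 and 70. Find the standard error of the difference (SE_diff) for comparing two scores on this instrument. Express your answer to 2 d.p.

6.53

SEM = 7.80000*√(1 − 0.65000) ≈ 4.61454
SE_diff = SEM * √2 ≈ 4.61454 * 1.41421 ≈ 6.52595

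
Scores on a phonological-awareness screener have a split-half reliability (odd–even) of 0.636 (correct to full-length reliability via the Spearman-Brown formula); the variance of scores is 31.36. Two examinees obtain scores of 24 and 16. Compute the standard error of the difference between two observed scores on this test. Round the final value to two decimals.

3.74

SD = √31.36 ≈ 5.600
Spearman-Brown: r = 2(0.636) / (1 + 0.636) = 1.272 / 1.636 ≈ 0.778
SEM = 5.600 × √(1 − 0.778) = 5.600 × √0.222 ≈ 5.600 × 0.472 ≈ 2.641
SE_diff = SEM × √2 ≈ 2.641 × 1.414 ≈ 3.736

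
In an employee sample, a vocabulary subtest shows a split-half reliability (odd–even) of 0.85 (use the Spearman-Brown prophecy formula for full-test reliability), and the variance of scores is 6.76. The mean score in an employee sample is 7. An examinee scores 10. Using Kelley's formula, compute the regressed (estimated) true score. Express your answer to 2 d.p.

Spearman-Brown: r = 2(0.85) / (1 + 0.85) = 1.700 / 1.850 ≈ 0.919
Estimated true score = 0.919·10 + (1 − 0.919)·7 ≈ 9.757

9.76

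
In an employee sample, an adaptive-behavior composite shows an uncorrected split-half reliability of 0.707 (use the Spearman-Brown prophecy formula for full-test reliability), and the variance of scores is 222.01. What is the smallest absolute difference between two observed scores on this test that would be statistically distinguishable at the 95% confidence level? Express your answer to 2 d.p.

17.11

σ = 222.01^(1/2) = 14.9000
Full-length reliability (Spearman-Brown) = 2(0.707)/(1+0.707) ≈ 0.8284
SEM = 14.9000 × √(1 − 0.8284) = 14.9000 × √0.1716 ≈ 14.9000 × 0.4143 ≈ 6.1731
SE_diff = √2 × SEM ≈ 8.7301
Smallest detectable difference = 1.96×8.7301 ≈ 17.1110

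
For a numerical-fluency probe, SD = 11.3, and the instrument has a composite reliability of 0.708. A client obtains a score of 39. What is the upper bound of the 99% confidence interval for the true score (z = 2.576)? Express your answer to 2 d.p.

The standard error of measurement is 11.300*√(1 − 0.708) ≃ 11.300*0.540 ≃ 6.106.
Margin = 2.576 * 6.106 ≃ 15.730
Upper limit = 39 + 15.730 ≃ 54.730

54.73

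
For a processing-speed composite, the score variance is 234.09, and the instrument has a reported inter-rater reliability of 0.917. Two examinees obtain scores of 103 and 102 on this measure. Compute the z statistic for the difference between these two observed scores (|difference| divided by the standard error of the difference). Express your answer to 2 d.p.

0.16

σ = 234.09^(1/2) = 15.30000
SEM = 15.30000 · √(1 − 0.91700) = 15.30000 · √0.08300 ≃ 15.30000 · 0.28810 ≃ 4.40789
Standard error of the difference = 4.40789·√2 ≃ 6.23369
z = |103 − 102| / 6.23369 = 1 / 6.23369 ≃ 0.16042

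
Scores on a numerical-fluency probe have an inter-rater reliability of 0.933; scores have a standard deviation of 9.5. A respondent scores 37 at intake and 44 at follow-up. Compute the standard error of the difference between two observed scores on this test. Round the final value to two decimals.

SEM = 9.500 · √(1 − 0.933) = 9.500 · √0.067 ≈ 9.500 · 0.259 ≈ 2.459
SE_diff = SEM · √2 ≈ 2.459 · 1.414 ≈ 3.478

3.48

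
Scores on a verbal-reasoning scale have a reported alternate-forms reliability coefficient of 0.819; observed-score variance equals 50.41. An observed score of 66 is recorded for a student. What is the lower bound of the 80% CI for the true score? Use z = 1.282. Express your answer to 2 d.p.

62.13

σ = 50.41^(1/2) = 7.1000
SEM = 7.1000·√(1 − 0.8190) ≈ 3.0206
Half-width = 1.282·3.0206 ≈ 3.8724
Lower limit = 66 − 3.8724 ≈ 62.1276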